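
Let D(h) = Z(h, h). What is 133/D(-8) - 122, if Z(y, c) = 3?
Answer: -233/3 ≈ -77.667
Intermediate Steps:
D(h) = 3
133/D(-8) - 122 = 133/3 - 122 = -233/3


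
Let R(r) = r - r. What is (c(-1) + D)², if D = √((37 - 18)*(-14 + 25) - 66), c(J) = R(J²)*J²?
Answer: 143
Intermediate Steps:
R(r) = 0
c(J) = 0 (c(J) = 0*J² = 0)
D = √143 (D = √(19*11 - 66) = √(209 - 66) = √143 ≈ 11.958)
(c(-1) + D)² = (0 + √143)² = (√143)² = 143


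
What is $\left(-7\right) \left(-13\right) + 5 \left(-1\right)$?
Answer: $86$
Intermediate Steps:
$\left(-7\right) \left(-13\right) + 5 \left(-1\right) = 91 - 5 = 86$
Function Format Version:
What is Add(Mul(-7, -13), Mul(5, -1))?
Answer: 86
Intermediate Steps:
Add(Mul(-7, -13), Mul(5, -1)) = Add(91, -5) = 86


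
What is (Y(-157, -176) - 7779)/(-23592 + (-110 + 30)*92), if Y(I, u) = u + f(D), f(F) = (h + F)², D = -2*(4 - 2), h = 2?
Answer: 7951/30952 ≈ 0.25688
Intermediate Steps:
D = -4 (D = -2*2 = -4)
f(F) = (2 + F)²
Y(I, u) = 4 + u (Y(I, u) = u + (2 - 4)² = u + (-2)² = u + 4 = 4 + u)
(Y(-157, -176) - 7779)/(-23592 + (-110 + 30)*92) = ((4 - 176) - 7779)/(-23592 + (-110 + 30)*92) = (-172 - 7779)/(-23592 - 80*92) = -7951/(-23592 - 7360) = -7951/(-30952) = -7951*(-1/30952) = 7951/30952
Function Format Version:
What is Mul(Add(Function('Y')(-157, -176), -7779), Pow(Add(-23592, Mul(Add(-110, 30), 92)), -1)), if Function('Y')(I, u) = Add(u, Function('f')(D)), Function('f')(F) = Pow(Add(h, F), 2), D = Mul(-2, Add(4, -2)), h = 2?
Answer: Rational(7951, 30952) ≈ 0.25688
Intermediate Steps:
D = -4 (D = Mul(-2, 2) = -4)
Function('f')(F) = Pow(Add(2, F), 2)
Function('Y')(I, u) = Add(4, u) (Function('Y')(I, u) = Add(u, Pow(Add(2, -4), 2)) = Add(u, Pow(-2, 2)) = Add(u, 4) = Add(4, u))
Mul(Add(Function('Y')(-157, -176), -7779), Pow(Add(-23592, Mul(Add(-110, 30), 92)), -1)) = Mul(Add(Add(4, -176), -7779), Pow(Add(-23592, Mul(Add(-110, 30), 92)), -1)) = Mul(Add(-172, -7779), Pow(Add(-23592, Mul(-80, 92)), -1)) = Mul(-7951, Pow(Add(-23592, -7360), -1)) = Mul(-7951, Pow(-30952, -1)) = Mul(-7951, Rational(-1, 30952)) = Rational(7951, 30952)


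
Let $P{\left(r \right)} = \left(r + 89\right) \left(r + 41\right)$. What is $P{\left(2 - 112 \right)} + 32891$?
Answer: $34340$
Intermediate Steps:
$P{\left(r \right)} = \left(41 + r\right) \left(89 + r\right)$ ($P{\left(r \right)} = \left(89 + r\right) \left(41 + r\right) = \left(41 + r\right) \left(89 + r\right)$)
$P{\left(2 - 112 \right)} + 32891 = \left(3649 + \left(2 - 112\right)^{2} + 130 \left(2 - 112\right)\right) + 32891 = \left(3649 + \left(-110\right)^{2} + 130 \left(-110\right)\right) + 32891 = \left(3649 + 12100 - 14300\right) + 32891 = 1449 + 32891 = 34340$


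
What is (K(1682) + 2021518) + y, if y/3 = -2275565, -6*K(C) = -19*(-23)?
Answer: -28831499/6 ≈ -4.8052e+6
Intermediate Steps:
K(C) = -437/6 (K(C) = -(-19)*(-23)/6 = -⅙*437 = -437/6)
y = -6826695 (y = 3*(-2275565) = -6826695)
(K(1682) + 2021518) + y = (-437/6 + 2021518) - 6826695 = 12128671/6 - 6826695 = -28831499/6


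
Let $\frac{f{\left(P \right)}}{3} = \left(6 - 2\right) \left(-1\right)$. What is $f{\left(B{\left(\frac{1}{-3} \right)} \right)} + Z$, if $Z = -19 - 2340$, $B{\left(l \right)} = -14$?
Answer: $-2371$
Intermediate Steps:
$f{\left(P \right)} = -12$ ($f{\left(P \right)} = 3 \left(6 - 2\right) \left(-1\right) = 3 \cdot 4 \left(-1\right) = 3 \left(-4\right) = -12$)
$Z = -2359$ ($Z = -19 - 2340 = -2359$)
$f{\left(B{\left(\frac{1}{-3} \right)} \right)} + Z = -12 - 2359 = -2371$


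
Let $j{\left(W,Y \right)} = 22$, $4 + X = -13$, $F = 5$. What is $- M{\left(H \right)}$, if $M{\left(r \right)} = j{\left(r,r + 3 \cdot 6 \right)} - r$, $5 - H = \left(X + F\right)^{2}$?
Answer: $-161$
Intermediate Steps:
$X = -17$ ($X = -4 - 13 = -17$)
$H = -139$ ($H = 5 - \left(-17 + 5\right)^{2} = 5 - \left(-12\right)^{2} = 5 - 144 = -139$)
$M{\left(r \right)} = 22 - r$
$- M{\left(H \right)} = - (22 - -139) = - (22 + 139) = \left(-1\right) 161 = -161$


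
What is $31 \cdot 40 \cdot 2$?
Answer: $2480$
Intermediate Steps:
$31 \cdot 40 \cdot 2 = 1240 \cdot 2 = 2480$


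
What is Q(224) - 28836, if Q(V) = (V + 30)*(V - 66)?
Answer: 11296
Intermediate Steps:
Q(V) = (-66 + V)*(30 + V) (Q(V) = (30 + V)*(-66 + V) = (-66 + V)*(30 + V))
Q(224) - 28836 = (-1980 + 224**2 - 36*224) - 28836 = (-1980 + 50176 - 8064) - 28836 = 40132 - 28836 = 11296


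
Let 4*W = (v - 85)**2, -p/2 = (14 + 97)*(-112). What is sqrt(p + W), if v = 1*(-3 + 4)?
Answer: 2*sqrt(6657) ≈ 163.18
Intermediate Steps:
v = 1 (v = 1*1 = 1)
p = 24864 (p = -2*(14 + 97)*(-112) = -222*(-112) = -2*(-12432) = 24864)
W = 1764 (W = (1 - 85)**2/4 = (1/4)*(-84)**2 = (1/4)*7056 = 1764)
sqrt(p + W) = sqrt(24864 + 1764) = sqrt(26628) = 2*sqrt(6657)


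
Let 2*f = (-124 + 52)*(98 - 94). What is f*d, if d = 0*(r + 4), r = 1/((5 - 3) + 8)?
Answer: 0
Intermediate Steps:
f = -144 (f = ((-124 + 52)*(98 - 94))/2 = (-72*4)/2 = (½)*(-288) = -144)
r = ⅒ (r = 1/(2 + 8) = 1/10 = ⅒ ≈ 0.10000)
d = 0 (d = 0*(⅒ + 4) = 0*(41/10) = 0)
f*d = -144*0 = 0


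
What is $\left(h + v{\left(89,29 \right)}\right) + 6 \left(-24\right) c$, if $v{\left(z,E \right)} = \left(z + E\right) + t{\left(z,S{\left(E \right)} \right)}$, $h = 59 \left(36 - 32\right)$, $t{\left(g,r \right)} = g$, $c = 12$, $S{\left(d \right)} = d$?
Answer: $-1285$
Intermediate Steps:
$h = 236$ ($h = 59 \left(36 - 32\right) = 59 \cdot 4 = 236$)
$v{\left(z,E \right)} = E + 2 z$ ($v{\left(z,E \right)} = \left(z + E\right) + z = \left(E + z\right) + z = E + 2 z$)
$\left(h + v{\left(89,29 \right)}\right) + 6 \left(-24\right) c = \left(236 + \left(29 + 2 \cdot 89\right)\right) + 6 \left(-24\right) 12 = \left(236 + \left(29 + 178\right)\right) - 1728 = \left(236 + 207\right) - 1728 = 443 - 1728 = -1285$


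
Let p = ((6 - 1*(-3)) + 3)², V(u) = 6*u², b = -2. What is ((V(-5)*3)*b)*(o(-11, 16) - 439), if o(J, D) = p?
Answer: 265500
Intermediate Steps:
p = 144 (p = ((6 + 3) + 3)² = (9 + 3)² = 12² = 144)
o(J, D) = 144
((V(-5)*3)*b)*(o(-11, 16) - 439) = (((6*(-5)²)*3)*(-2))*(144 - 439) = (((6*25)*3)*(-2))*(-295) = ((150*3)*(-2))*(-295) = (450*(-2))*(-295) = -900*(-295) = 265500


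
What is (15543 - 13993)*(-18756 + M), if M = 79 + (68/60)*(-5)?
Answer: -86874400/3 ≈ -2.8958e+7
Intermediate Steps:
M = 220/3 (M = 79 + (68*(1/60))*(-5) = 79 + (17/15)*(-5) = 79 - 17/3 = 220/3 ≈ 73.333)
(15543 - 13993)*(-18756 + M) = (15543 - 13993)*(-18756 + 220/3) = 1550*(-56048/3) = -86874400/3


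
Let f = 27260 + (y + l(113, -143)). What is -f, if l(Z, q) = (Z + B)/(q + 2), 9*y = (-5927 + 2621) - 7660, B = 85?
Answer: -11014984/423 ≈ -26040.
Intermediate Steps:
y = -10966/9 (y = ((-5927 + 2621) - 7660)/9 = (-3306 - 7660)/9 = (1/9)*(-10966) = -10966/9 ≈ -1218.4)
l(Z, q) = (85 + Z)/(2 + q) (l(Z, q) = (Z + 85)/(q + 2) = (85 + Z)/(2 + q))
f = 11014984/423 (f = 27260 + (-10966/9 + (85 + 113)/(2 - 143)) = 27260 + (-10966/9 + 198/(-141)) = 27260 + (-10966/9 - 1/141*198) = 27260 + (-10966/9 - 66/47) = 27260 - 515996/423 = 11014984/423 ≈ 26040.)
-f = -1*11014984/423 = -11014984/423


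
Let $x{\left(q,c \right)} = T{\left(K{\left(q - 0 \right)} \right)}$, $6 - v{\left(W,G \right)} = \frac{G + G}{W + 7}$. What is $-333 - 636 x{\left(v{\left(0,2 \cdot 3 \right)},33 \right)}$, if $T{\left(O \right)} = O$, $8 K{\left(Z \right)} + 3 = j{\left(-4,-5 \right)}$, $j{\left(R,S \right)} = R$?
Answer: $\frac{447}{2} \approx 223.5$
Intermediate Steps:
$K{\left(Z \right)} = - \frac{7}{8}$ ($K{\left(Z \right)} = - \frac{3}{8} + \frac{1}{8} \left(-4\right) = - \frac{3}{8} - \frac{1}{2} = - \frac{7}{8}$)
$v{\left(W,G \right)} = 6 - \frac{2 G}{7 + W}$ ($v{\left(W,G \right)} = 6 - \frac{G + G}{W + 7} = 6 - \frac{2 G}{7 + W}$)
$x{\left(q,c \right)} = - \frac{7}{8}$
$-333 - 636 x{\left(v{\left(0,2 \cdot 3 \right)},33 \right)} = -333 - - \frac{1113}{2} = -333 + \frac{1113}{2} = \frac{447}{2}$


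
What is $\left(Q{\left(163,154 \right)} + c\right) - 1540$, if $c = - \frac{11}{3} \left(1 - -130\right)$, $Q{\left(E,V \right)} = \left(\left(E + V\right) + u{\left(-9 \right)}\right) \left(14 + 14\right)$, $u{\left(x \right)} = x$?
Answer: $\frac{19811}{3} \approx 6603.7$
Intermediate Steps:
$Q{\left(E,V \right)} = -252 + 28 E + 28 V$ ($Q{\left(E,V \right)} = \left(\left(E + V\right) - 9\right) \left(14 + 14\right) = \left(-9 + E + V\right) 28 = -252 + 28 E + 28 V$)
$c = - \frac{1441}{3}$ ($c = \left(-11\right) \frac{1}{3} \left(1 + 130\right) = \left(- \frac{11}{3}\right) 131 = - \frac{1441}{3} \approx -480.33$)
$\left(Q{\left(163,154 \right)} + c\right) - 1540 = \left(\left(-252 + 28 \cdot 163 + 28 \cdot 154\right) - \frac{1441}{3}\right) - 1540 = \left(\left(-252 + 4564 + 4312\right) - \frac{1441}{3}\right) - 1540 = \left(8624 - \frac{1441}{3}\right) - 1540 = \frac{24431}{3} - 1540 = \frac{19811}{3}$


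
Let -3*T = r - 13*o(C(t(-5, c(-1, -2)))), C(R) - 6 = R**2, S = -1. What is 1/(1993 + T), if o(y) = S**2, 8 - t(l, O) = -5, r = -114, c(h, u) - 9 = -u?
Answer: 3/6106 ≈ 0.00049132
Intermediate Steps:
c(h, u) = 9 - u
t(l, O) = 13 (t(l, O) = 8 - 1*(-5) = 8 + 5 = 13)
C(R) = 6 + R**2
o(y) = 1 (o(y) = (-1)**2 = 1)
T = 127/3 (T = -(-114 - 13*1)/3 = -(-114 - 13)/3 = -1/3*(-127) = 127/3 ≈ 42.333)
1/(1993 + T) = 1/(1993 + 127/3) = 1/(6106/3) = 3/6106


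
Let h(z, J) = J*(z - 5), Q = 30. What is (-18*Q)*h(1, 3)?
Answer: 6480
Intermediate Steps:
h(z, J) = J*(-5 + z)
(-18*Q)*h(1, 3) = (-18*30)*(3*(-5 + 1)) = -1620*(-4) = -540*(-12) = 6480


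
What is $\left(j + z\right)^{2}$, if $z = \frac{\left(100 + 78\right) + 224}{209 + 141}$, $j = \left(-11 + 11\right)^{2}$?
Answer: $\frac{40401}{30625} \approx 1.3192$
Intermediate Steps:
$j = 0$ ($j = 0^{2} = 0$)
$z = \frac{201}{175}$ ($z = \frac{178 + 224}{350} = 402 \cdot \frac{1}{350} = \frac{201}{175} \approx 1.1486$)
$\left(j + z\right)^{2} = \left(0 + \frac{201}{175}\right)^{2} = \left(\frac{201}{175}\right)^{2} = \frac{40401}{30625}$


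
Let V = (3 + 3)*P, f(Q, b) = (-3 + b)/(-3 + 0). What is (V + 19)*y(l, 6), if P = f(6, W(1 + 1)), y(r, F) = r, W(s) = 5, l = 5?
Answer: 75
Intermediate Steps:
f(Q, b) = 1 - b/3 (f(Q, b) = (-3 + b)/(-3) = (-3 + b)*(-1/3) = 1 - b/3)
P = -2/3 (P = 1 - 1/3*5 = 1 - 5/3 = -2/3 ≈ -0.66667)
V = -4 (V = (3 + 3)*(-2/3) = 6*(-2/3) = -4)
(V + 19)*y(l, 6) = (-4 + 19)*5 = 15*5 = 75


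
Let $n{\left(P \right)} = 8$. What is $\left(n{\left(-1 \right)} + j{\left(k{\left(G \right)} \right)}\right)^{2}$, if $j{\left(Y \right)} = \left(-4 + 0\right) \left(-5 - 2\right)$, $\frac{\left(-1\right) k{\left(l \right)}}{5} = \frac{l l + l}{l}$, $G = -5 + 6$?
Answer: $1296$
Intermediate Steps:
$G = 1$
$k{\left(l \right)} = - \frac{5 \left(l + l^{2}\right)}{l}$ ($k{\left(l \right)} = - 5 \frac{l l + l}{l} = - 5 \frac{l^{2} + l}{l} = - 5 \frac{l + l^{2}}{l} = - \frac{5 \left(l + l^{2}\right)}{l}$)
$j{\left(Y \right)} = 28$ ($j{\left(Y \right)} = \left(-4\right) \left(-7\right) = 28$)
$\left(n{\left(-1 \right)} + j{\left(k{\left(G \right)} \right)}\right)^{2} = \left(8 + 28\right)^{2} = 36^{2} = 1296$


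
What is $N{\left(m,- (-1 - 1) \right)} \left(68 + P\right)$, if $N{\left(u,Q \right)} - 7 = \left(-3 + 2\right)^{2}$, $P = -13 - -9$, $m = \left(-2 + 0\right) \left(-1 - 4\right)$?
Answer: $512$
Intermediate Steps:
$m = 10$ ($m = \left(-2\right) \left(-5\right) = 10$)
$P = -4$ ($P = -13 + 9 = -4$)
$N{\left(u,Q \right)} = 8$ ($N{\left(u,Q \right)} = 7 + \left(-3 + 2\right)^{2} = 7 + \left(-1\right)^{2} = 7 + 1 = 8$)
$N{\left(m,- (-1 - 1) \right)} \left(68 + P\right) = 8 \left(68 - 4\right) = 8 \cdot 64 = 512$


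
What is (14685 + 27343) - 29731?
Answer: 12297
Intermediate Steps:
(14685 + 27343) - 29731 = 42028 - 29731 = 12297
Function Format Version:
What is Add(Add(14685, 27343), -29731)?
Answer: 12297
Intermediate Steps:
Add(Add(14685, 27343), -29731) = Add(42028, -29731) = 12297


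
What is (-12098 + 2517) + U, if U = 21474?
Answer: 11893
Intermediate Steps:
(-12098 + 2517) + U = (-12098 + 2517) + 21474 = -9581 + 21474 = 11893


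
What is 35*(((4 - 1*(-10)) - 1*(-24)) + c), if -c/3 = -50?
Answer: 6580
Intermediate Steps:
c = 150 (c = -3*(-50) = 150)
35*(((4 - 1*(-10)) - 1*(-24)) + c) = 35*(((4 - 1*(-10)) - 1*(-24)) + 150) = 35*(((4 + 10) + 24) + 150) = 35*((14 + 24) + 150) = 35*(38 + 150) = 35*188 = 6580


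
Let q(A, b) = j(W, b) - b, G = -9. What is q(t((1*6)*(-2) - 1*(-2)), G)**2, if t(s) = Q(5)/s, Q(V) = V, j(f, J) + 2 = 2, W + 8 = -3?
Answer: 81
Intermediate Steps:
W = -11 (W = -8 - 3 = -11)
j(f, J) = 0 (j(f, J) = -2 + 2 = 0)
t(s) = 5/s
q(A, b) = -b (q(A, b) = 0 - b = -b)
q(t((1*6)*(-2) - 1*(-2)), G)**2 = (-1*(-9))**2 = 9**2 = 81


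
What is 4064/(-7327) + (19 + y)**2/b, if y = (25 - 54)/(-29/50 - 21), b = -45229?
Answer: -217530390532223/385821181496803 ≈ -0.56381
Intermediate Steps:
y = 1450/1079 (y = -29/(-29*1/50 - 21) = -29/(-29/50 - 21) = -29/(-1079/50) = -29*(-50/1079) = 1450/1079 ≈ 1.3438)
4064/(-7327) + (19 + y)**2/b = 4064/(-7327) + (19 + 1450/1079)**2/(-45229) = 4064*(-1/7327) + (21951/1079)**2*(-1/45229) = -4064/7327 + (481846401/1164241)*(-1/45229) = -4064/7327 - 481846401/52657456189 = -217530390532223/385821181496803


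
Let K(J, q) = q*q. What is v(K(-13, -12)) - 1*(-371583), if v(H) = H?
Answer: 371727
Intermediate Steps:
K(J, q) = q²
v(K(-13, -12)) - 1*(-371583) = (-12)² - 1*(-371583) = 144 + 371583 = 371727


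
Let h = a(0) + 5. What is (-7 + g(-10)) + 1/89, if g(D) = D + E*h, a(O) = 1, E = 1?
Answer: -978/89 ≈ -10.989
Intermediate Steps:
h = 6 (h = 1 + 5 = 6)
g(D) = 6 + D (g(D) = D + 1*6 = D + 6 = 6 + D)
(-7 + g(-10)) + 1/89 = (-7 + (6 - 10)) + 1/89 = (-7 - 4) + 1/89 = -11 + 1/89 = -978/89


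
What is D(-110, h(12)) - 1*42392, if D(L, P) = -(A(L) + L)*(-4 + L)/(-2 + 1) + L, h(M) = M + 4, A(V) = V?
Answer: -17422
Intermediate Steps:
h(M) = 4 + M
D(L, P) = L - 2*L*(4 - L) (D(L, P) = -(L + L)*(-4 + L)/(-2 + 1) + L = -2*L*(-4 + L)/(-1) + L = -2*L*(-4 + L)*(-1) + L = -2*L*(4 - L) + L = L - 2*L*(4 - L))
D(-110, h(12)) - 1*42392 = -110*(-7 + 2*(-110)) - 1*42392 = -110*(-7 - 220) - 42392 = -110*(-227) - 42392 = 24970 - 42392 = -17422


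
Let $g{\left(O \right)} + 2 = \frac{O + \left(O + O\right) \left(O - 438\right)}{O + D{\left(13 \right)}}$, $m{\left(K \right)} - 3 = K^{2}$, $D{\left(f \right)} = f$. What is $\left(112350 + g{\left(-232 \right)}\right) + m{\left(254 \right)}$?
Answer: $\frac{38423225}{219} \approx 1.7545 \cdot 10^{5}$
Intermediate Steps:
$m{\left(K \right)} = 3 + K^{2}$
$g{\left(O \right)} = -2 + \frac{O + 2 O \left(-438 + O\right)}{13 + O}$ ($g{\left(O \right)} = -2 + \frac{O + \left(O + O\right) \left(O - 438\right)}{O + 13} = -2 + \frac{O + 2 O \left(-438 + O\right)}{13 + O}$)
$\left(112350 + g{\left(-232 \right)}\right) + m{\left(254 \right)} = \left(112350 + \frac{-26 - -203464 + 2 \left(-232\right)^{2}}{13 - 232}\right) + \left(3 + 254^{2}\right) = \left(112350 + \frac{-26 + 203464 + 2 \cdot 53824}{-219}\right) + \left(3 + 64516\right) = \left(112350 - \frac{-26 + 203464 + 107648}{219}\right) + 64519 = \left(112350 - \frac{311086}{219}\right) + 64519 = \frac{24293564}{219} + 64519 = \frac{38423225}{219}$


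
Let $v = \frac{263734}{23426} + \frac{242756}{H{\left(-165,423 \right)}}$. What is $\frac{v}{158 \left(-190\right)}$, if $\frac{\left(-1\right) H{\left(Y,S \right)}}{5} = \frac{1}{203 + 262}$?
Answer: $\frac{264436163737}{351624260} \approx 752.04$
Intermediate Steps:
$H{\left(Y,S \right)} = - \frac{1}{93}$ ($H{\left(Y,S \right)} = - \frac{5}{203 + 262} = - \frac{5}{465} = \left(-5\right) \frac{1}{465} = - \frac{1}{93}$)
$v = - \frac{264436163737}{11713}$ ($v = \frac{263734}{23426} + \frac{242756}{- \frac{1}{93}} = 263734 \cdot \frac{1}{23426} + 242756 \left(-93\right) = \frac{131867}{11713} - 22576308 = - \frac{264436163737}{11713} \approx -2.2576 \cdot 10^{7}$)
$\frac{v}{158 \left(-190\right)} = - \frac{264436163737}{11713 \cdot 158 \left(-190\right)} = - \frac{264436163737}{11713 \left(-30020\right)} = \left(- \frac{264436163737}{11713}\right) \left(- \frac{1}{30020}\right) = \frac{264436163737}{351624260}$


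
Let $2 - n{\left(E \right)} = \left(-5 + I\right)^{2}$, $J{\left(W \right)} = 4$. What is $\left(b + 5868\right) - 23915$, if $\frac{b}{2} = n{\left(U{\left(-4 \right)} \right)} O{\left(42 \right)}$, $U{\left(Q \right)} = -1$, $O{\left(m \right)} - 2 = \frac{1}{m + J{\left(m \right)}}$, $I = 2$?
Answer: $- \frac{415732}{23} \approx -18075.0$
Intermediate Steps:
$O{\left(m \right)} = 2 + \frac{1}{4 + m}$ ($O{\left(m \right)} = 2 + \frac{1}{m + 4} = 2 + \frac{1}{4 + m}$)
$n{\left(E \right)} = -7$ ($n{\left(E \right)} = 2 - \left(-5 + 2\right)^{2} = 2 - \left(-3\right)^{2} = 2 - 9 = -7$)
$b = - \frac{651}{23}$ ($b = 2 \left(- 7 \frac{9 + 2 \cdot 42}{4 + 42}\right) = 2 \left(- 7 \frac{9 + 84}{46}\right) = 2 \left(- 7 \cdot \frac{1}{46} \cdot 93\right) = 2 \left(\left(-7\right) \frac{93}{46}\right) = 2 \left(- \frac{651}{46}\right) = - \frac{651}{23} \approx -28.304$)
$\left(b + 5868\right) - 23915 = \left(- \frac{651}{23} + 5868\right) - 23915 = \frac{134313}{23} - 23915 = - \frac{415732}{23}$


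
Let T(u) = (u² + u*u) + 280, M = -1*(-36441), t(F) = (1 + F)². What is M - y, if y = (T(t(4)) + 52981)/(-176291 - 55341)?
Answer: 8440956223/231632 ≈ 36441.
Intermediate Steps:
M = 36441
T(u) = 280 + 2*u² (T(u) = (u² + u²) + 280 = 2*u² + 280 = 280 + 2*u²)
y = -54511/231632 (y = ((280 + 2*((1 + 4)²)²) + 52981)/(-176291 - 55341) = ((280 + 2*(5²)²) + 52981)/(-231632) = ((280 + 2*25²) + 52981)*(-1/231632) = ((280 + 2*625) + 52981)*(-1/231632) = ((280 + 1250) + 52981)*(-1/231632) = (1530 + 52981)*(-1/231632) = 54511*(-1/231632) = -54511/231632 ≈ -0.23533)
M - y = 36441 - 1*(-54511/231632) = 36441 + 54511/231632 = 8440956223/231632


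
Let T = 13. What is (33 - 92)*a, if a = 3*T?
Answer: -2301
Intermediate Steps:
a = 39 (a = 3*13 = 39)
(33 - 92)*a = (33 - 92)*39 = -59*39 = -2301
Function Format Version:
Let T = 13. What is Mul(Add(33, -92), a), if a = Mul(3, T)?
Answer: -2301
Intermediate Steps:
a = 39 (a = Mul(3, 13) = 39)
Mul(Add(33, -92), a) = Mul(Add(33, -92), 39) = Mul(-59, 39) = -2301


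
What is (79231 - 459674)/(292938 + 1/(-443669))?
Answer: -168790765367/129967509521 ≈ -1.2987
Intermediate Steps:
(79231 - 459674)/(292938 + 1/(-443669)) = -380443/(292938 - 1/443669) = -380443/129967509521/443669 = -380443*443669/129967509521 = -168790765367/129967509521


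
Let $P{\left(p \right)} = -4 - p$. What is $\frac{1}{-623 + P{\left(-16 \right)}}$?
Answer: $- \frac{1}{611} \approx -0.0016367$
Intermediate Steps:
$\frac{1}{-623 + P{\left(-16 \right)}} = \frac{1}{-623 - -12} = \frac{1}{-623 + \left(-4 + 16\right)} = \frac{1}{-623 + 12} = \frac{1}{-611} = - \frac{1}{611}$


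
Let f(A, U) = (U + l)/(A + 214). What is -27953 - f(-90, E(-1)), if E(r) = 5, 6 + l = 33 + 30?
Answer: -55907/2 ≈ -27954.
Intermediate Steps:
l = 57 (l = -6 + (33 + 30) = -6 + 63 = 57)
f(A, U) = (57 + U)/(214 + A) (f(A, U) = (U + 57)/(A + 214) = (57 + U)/(214 + A))
-27953 - f(-90, E(-1)) = -27953 - (57 + 5)/(214 - 90) = -27953 - 62/124 = -27953 - 1*½ = -27953 - ½ = -55907/2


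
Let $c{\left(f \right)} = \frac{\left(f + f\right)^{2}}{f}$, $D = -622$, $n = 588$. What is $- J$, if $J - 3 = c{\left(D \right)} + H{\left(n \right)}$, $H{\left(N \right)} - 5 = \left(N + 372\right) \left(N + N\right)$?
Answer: $-1126480$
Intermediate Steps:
$H{\left(N \right)} = 5 + 2 N \left(372 + N\right)$ ($H{\left(N \right)} = 5 + \left(N + 372\right) \left(N + N\right) = 5 + \left(372 + N\right) 2 N = 5 + 2 N \left(372 + N\right)$)
$c{\left(f \right)} = 4 f$ ($c{\left(f \right)} = \frac{\left(2 f\right)^{2}}{f} = \frac{4 f^{2}}{f} = 4 f$)
$J = 1126480$ ($J = 3 + \left(4 \left(-622\right) + \left(5 + 2 \cdot 588^{2} + 744 \cdot 588\right)\right) = 3 + \left(-2488 + \left(5 + 2 \cdot 345744 + 437472\right)\right) = 3 + \left(-2488 + \left(5 + 691488 + 437472\right)\right) = 3 + \left(-2488 + 1128965\right) = 3 + 1126477 = 1126480$)
$- J = \left(-1\right) 1126480 = -1126480$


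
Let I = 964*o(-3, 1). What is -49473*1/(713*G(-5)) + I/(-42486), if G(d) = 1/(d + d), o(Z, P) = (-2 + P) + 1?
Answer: 21510/31 ≈ 693.87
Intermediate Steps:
o(Z, P) = -1 + P
I = 0 (I = 964*(-1 + 1) = 964*0 = 0)
G(d) = 1/(2*d)
-49473*1/(713*G(-5)) + I/(-42486) = -49473/((31*23)*((½)/(-5))) + 0/(-42486) = -49473/(713*((½)*(-⅕))) + 0*(-1/42486) = -49473/(713*(-⅒)) + 0 = -49473/(-713/10) + 0 = -49473*(-10/713) + 0 = 21510/31 + 0 = 21510/31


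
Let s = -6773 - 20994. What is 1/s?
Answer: -1/27767 ≈ -3.6014e-5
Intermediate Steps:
s = -27767
1/s = 1/(-27767) = -1/27767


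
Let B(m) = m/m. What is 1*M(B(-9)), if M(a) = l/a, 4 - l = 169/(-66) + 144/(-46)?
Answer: 14711/1518 ≈ 9.6910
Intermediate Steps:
B(m) = 1
l = 14711/1518 (l = 4 - (169/(-66) + 144/(-46)) = 4 - (169*(-1/66) + 144*(-1/46)) = 4 - (-169/66 - 72/23) = 4 - 1*(-8639/1518) = 4 + 8639/1518 = 14711/1518 ≈ 9.6910)
M(a) = 14711/(1518*a)
1*M(B(-9)) = 1*((14711/1518)/1) = 1*((14711/1518)*1) = 1*(14711/1518) = 14711/1518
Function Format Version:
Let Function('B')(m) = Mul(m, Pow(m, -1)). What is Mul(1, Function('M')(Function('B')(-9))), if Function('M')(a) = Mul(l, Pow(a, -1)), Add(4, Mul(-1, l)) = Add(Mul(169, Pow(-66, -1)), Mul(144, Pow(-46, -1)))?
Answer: Rational(14711, 1518) ≈ 9.6910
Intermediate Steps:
Function('B')(m) = 1
l = Rational(14711, 1518) (l = Add(4, Mul(-1, Add(Mul(169, Pow(-66, -1)), Mul(144, Pow(-46, -1))))) = Add(4, Mul(-1, Add(Mul(169, Rational(-1, 66)), Mul(144, Rational(-1, 46))))) = Add(4, Mul(-1, Add(Rational(-169, 66), Rational(-72, 23)))) = Add(4, Mul(-1, Rational(-8639, 1518))) = Add(4, Rational(8639, 1518)) = Rational(14711, 1518) ≈ 9.6910)
Function('M')(a) = Mul(Rational(14711, 1518), Pow(a, -1))
Mul(1, Function('M')(Function('B')(-9))) = Mul(1, Mul(Rational(14711, 1518), Pow(1, -1))) = Mul(1, Mul(Rational(14711, 1518), 1)) = Mul(1, Rational(14711, 1518)) = Rational(14711, 1518)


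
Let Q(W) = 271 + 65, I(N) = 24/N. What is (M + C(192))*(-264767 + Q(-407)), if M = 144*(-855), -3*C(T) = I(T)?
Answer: 781362137711/24 ≈ 3.2557e+10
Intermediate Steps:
Q(W) = 336
C(T) = -8/T
M = -123120
(M + C(192))*(-264767 + Q(-407)) = (-123120 - 8/192)*(-264767 + 336) = (-123120 - 8*1/192)*(-264431) = (-123120 - 1/24)*(-264431) = -2954881/24*(-264431) = 781362137711/24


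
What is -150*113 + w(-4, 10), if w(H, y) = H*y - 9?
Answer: -16999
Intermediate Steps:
w(H, y) = -9 + H*y
-150*113 + w(-4, 10) = -150*113 + (-9 - 4*10) = -16950 + (-9 - 40) = -16950 - 49 = -16999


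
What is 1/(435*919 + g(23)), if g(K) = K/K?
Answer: 1/399766 ≈ 2.5015e-6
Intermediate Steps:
g(K) = 1
1/(435*919 + g(23)) = 1/(435*919 + 1) = 1/(399765 + 1) = 1/399766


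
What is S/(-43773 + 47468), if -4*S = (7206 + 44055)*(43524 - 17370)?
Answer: -670340097/7390 ≈ -90709.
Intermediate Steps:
S = -670340097/2 (S = -(7206 + 44055)*(43524 - 17370)/4 = -51261*26154/4 = -1/4*1340680194 = -670340097/2 ≈ -3.3517e+8)
S/(-43773 + 47468) = -670340097/(2*(-43773 + 47468)) = -670340097/2/3695 = -670340097/2*1/3695 = -670340097/7390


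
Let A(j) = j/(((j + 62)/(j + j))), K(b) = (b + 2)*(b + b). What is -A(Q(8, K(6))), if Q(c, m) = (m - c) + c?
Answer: -9216/79 ≈ -116.66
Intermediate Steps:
K(b) = 2*b*(2 + b) (K(b) = (2 + b)*(2*b) = 2*b*(2 + b))
Q(c, m) = m
A(j) = 2*j²/(62 + j) (A(j) = j/(((62 + j)/((2*j)))) = j/(((62 + j)*(1/(2*j)))) = j/(((62 + j)/(2*j))) = (2*j/(62 + j))*j = 2*j²/(62 + j))
-A(Q(8, K(6))) = -2*(2*6*(2 + 6))²/(62 + 2*6*(2 + 6)) = -2*(2*6*8)²/(62 + 2*6*8) = -2*96²/(62 + 96) = -2*9216/158 = -1*9216/79 = -9216/79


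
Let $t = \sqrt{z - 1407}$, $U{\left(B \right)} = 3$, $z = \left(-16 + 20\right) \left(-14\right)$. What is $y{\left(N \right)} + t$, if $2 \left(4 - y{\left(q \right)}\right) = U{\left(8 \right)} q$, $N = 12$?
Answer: $-14 + i \sqrt{1463} \approx -14.0 + 38.249 i$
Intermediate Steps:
$z = -56$ ($z = 4 \left(-14\right) = -56$)
$t = i \sqrt{1463}$ ($t = \sqrt{-56 - 1407} = \sqrt{-1463} = i \sqrt{1463} \approx 38.249 i$)
$y{\left(q \right)} = 4 - \frac{3 q}{2}$
$y{\left(N \right)} + t = \left(4 - 18\right) + i \sqrt{1463} = -14 + i \sqrt{1463}$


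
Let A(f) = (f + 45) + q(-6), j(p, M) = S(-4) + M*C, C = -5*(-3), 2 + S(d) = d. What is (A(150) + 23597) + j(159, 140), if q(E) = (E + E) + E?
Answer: 25868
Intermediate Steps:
S(d) = -2 + d
C = 15
q(E) = 3*E (q(E) = 2*E + E = 3*E)
j(p, M) = -6 + 15*M (j(p, M) = (-2 - 4) + M*15 = -6 + 15*M)
A(f) = 27 + f (A(f) = (f + 45) + 3*(-6) = (45 + f) - 18 = 27 + f)
(A(150) + 23597) + j(159, 140) = ((27 + 150) + 23597) + (-6 + 15*140) = (177 + 23597) + (-6 + 2100) = 23774 + 2094 = 25868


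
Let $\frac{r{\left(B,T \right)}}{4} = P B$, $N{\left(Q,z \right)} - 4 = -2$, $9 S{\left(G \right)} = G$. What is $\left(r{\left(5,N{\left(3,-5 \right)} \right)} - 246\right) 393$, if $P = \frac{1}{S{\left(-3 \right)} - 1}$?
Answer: $-102573$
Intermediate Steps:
$S{\left(G \right)} = \frac{G}{9}$
$N{\left(Q,z \right)} = 2$ ($N{\left(Q,z \right)} = 4 - 2 = 2$)
$P = - \frac{3}{4}$ ($P = \frac{1}{\frac{1}{9} \left(-3\right) - 1} = \frac{1}{- \frac{1}{3} - 1} = \frac{1}{- \frac{4}{3}} = - \frac{3}{4} \approx -0.75$)
$r{\left(B,T \right)} = - 3 B$ ($r{\left(B,T \right)} = 4 \left(- \frac{3 B}{4}\right) = - 3 B$)
$\left(r{\left(5,N{\left(3,-5 \right)} \right)} - 246\right) 393 = \left(\left(-3\right) 5 - 246\right) 393 = \left(-15 - 246\right) 393 = \left(-261\right) 393 = -102573$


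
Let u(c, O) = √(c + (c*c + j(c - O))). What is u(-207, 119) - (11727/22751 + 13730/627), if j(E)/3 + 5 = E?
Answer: -319724059/14264877 + √41649 ≈ 181.67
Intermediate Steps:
j(E) = -15 + 3*E
u(c, O) = √(-15 + c² - 3*O + 4*c) (u(c, O) = √(c + (c*c + (-15 + 3*(c - O)))) = √(c + (c² + (-15 + (-3*O + 3*c)))) = √(c + (c² + (-15 - 3*O + 3*c))) = √(c + (-15 + c² - 3*O + 3*c)) = √(-15 + c² - 3*O + 4*c))
u(-207, 119) - (11727/22751 + 13730/627) = √(-15 + (-207)² - 3*119 + 4*(-207)) - (11727/22751 + 13730/627) = √(-15 + 42849 - 357 - 828) - (11727*(1/22751) + 13730*(1/627)) = √41649 - (11727/22751 + 13730/627) = √41649 - 1*319724059/14264877 = √41649 - 319724059/14264877 = -319724059/14264877 + √41649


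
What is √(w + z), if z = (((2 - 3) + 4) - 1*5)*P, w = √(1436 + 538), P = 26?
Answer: √(-52 + √1974) ≈ 2.7514*I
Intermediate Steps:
w = √1974 ≈ 44.430
z = -52 (z = (((2 - 3) + 4) - 1*5)*26 = ((-1 + 4) - 5)*26 = (3 - 5)*26 = -2*26 = -52)
√(w + z) = √(√1974 - 52) = √(-52 + √1974)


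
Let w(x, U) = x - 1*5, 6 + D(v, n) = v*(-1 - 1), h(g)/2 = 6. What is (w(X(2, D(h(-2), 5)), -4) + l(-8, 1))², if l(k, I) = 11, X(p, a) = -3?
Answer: 9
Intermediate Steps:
h(g) = 12 (h(g) = 2*6 = 12)
D(v, n) = -6 - 2*v (D(v, n) = -6 + v*(-1 - 1) = -6 + v*(-2) = -6 - 2*v)
w(x, U) = -5 + x (w(x, U) = x - 5 = -5 + x)
(w(X(2, D(h(-2), 5)), -4) + l(-8, 1))² = ((-5 - 3) + 11)² = (-8 + 11)² = 3² = 9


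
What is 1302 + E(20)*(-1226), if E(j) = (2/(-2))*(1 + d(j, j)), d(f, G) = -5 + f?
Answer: 20918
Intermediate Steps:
E(j) = 4 - j (E(j) = (2/(-2))*(1 + (-5 + j)) = (2*(-½))*(-4 + j) = -(-4 + j) = 4 - j)
1302 + E(20)*(-1226) = 1302 + (4 - 1*20)*(-1226) = 1302 + (4 - 20)*(-1226) = 1302 - 16*(-1226) = 1302 + 19616 = 20918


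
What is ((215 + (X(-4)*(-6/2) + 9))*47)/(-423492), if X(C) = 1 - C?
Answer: -9823/423492 ≈ -0.023195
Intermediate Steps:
((215 + (X(-4)*(-6/2) + 9))*47)/(-423492) = ((215 + ((1 - 1*(-4))*(-6/2) + 9))*47)/(-423492) = ((215 + ((1 + 4)*(-6*½) + 9))*47)*(-1/423492) = ((215 + (5*(-3) + 9))*47)*(-1/423492) = ((215 + (-15 + 9))*47)*(-1/423492) = ((215 - 6)*47)*(-1/423492) = (209*47)*(-1/423492) = 9823*(-1/423492) = -9823/423492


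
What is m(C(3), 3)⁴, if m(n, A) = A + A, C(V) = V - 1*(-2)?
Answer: 1296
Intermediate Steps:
C(V) = 2 + V (C(V) = V + 2 = 2 + V)
m(n, A) = 2*A
m(C(3), 3)⁴ = (2*3)⁴ = 6⁴ = 1296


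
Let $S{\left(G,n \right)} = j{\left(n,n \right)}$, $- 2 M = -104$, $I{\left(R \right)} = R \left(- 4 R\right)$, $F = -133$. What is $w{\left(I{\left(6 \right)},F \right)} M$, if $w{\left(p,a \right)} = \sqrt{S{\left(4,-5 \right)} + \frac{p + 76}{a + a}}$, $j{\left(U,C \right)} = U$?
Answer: $\frac{52 i \sqrt{83923}}{133} \approx 113.26 i$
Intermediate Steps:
$I{\left(R \right)} = - 4 R^{2}$
$M = 52$ ($M = \left(- \frac{1}{2}\right) \left(-104\right) = 52$)
$S{\left(G,n \right)} = n$
$w{\left(p,a \right)} = \sqrt{-5 + \frac{76 + p}{2 a}}$ ($w{\left(p,a \right)} = \sqrt{-5 + \frac{p + 76}{a + a}} = \sqrt{-5 + \frac{76 + p}{2 a}}$)
$w{\left(I{\left(6 \right)},F \right)} M = \frac{\sqrt{2} \sqrt{\frac{76 - 4 \cdot 6^{2} - -1330}{-133}}}{2} \cdot 52 = \frac{\sqrt{2} \sqrt{- \frac{76 - 144 + 1330}{133}}}{2} \cdot 52 = \frac{\sqrt{2} \sqrt{\left(- \frac{1}{133}\right) 1262}}{2} \cdot 52 = \frac{\sqrt{2} \sqrt{- \frac{1262}{133}}}{2} \cdot 52 = \frac{\sqrt{2} \frac{i \sqrt{167846}}{133}}{2} \cdot 52 = \frac{i \sqrt{83923}}{133} \cdot 52 = \frac{52 i \sqrt{83923}}{133}$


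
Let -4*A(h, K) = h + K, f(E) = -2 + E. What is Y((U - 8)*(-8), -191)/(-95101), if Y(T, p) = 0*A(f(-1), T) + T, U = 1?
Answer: -56/95101 ≈ -0.00058885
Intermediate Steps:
A(h, K) = -K/4 - h/4 (A(h, K) = -(h + K)/4 = -(K + h)/4 = -K/4 - h/4)
Y(T, p) = T (Y(T, p) = 0*(-T/4 - (-2 - 1)/4) + T = 0*(-T/4 - ¼*(-3)) + T = 0*(-T/4 + ¾) + T = 0*(¾ - T/4) + T = 0 + T = T)
Y((U - 8)*(-8), -191)/(-95101) = ((1 - 8)*(-8))/(-95101) = -7*(-8)*(-1/95101) = 56*(-1/95101) = -56/95101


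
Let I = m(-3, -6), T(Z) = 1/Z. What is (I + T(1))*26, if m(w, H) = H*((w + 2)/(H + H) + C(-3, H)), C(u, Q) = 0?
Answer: 13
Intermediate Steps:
m(w, H) = 1 + w/2 (m(w, H) = H*((w + 2)/(H + H) + 0) = H*((2 + w)/((2*H)) + 0) = H*((2 + w)*(1/(2*H)) + 0) = H*((2 + w)/(2*H) + 0) = H*((2 + w)/(2*H)) = 1 + w/2)
I = -½ (I = 1 + (½)*(-3) = 1 - 3/2 = -½ ≈ -0.50000)
(I + T(1))*26 = (-½ + 1/1)*26 = (-½ + 1)*26 = (½)*26 = 13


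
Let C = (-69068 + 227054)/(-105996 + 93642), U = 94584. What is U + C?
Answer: 194722125/2059 ≈ 94571.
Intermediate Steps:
C = -26331/2059 (C = 157986/(-12354) = 157986*(-1/12354) = -26331/2059 ≈ -12.788)
U + C = 94584 - 26331/2059 = 194722125/2059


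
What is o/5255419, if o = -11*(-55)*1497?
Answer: 905685/5255419 ≈ 0.17233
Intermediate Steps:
o = 905685 (o = 605*1497 = 905685)
o/5255419 = 905685/5255419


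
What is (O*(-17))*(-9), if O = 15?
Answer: 2295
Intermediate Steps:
(O*(-17))*(-9) = (15*(-17))*(-9) = -255*(-9) = 2295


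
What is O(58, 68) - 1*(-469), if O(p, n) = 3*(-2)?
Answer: 463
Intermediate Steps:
O(p, n) = -6
O(58, 68) - 1*(-469) = -6 - 1*(-469) = -6 + 469 = 463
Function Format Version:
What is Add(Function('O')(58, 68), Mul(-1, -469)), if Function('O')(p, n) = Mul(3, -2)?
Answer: 463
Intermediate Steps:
Function('O')(p, n) = -6
Add(Function('O')(58, 68), Mul(-1, -469)) = Add(-6, Mul(-1, -469)) = Add(-6, 469) = 463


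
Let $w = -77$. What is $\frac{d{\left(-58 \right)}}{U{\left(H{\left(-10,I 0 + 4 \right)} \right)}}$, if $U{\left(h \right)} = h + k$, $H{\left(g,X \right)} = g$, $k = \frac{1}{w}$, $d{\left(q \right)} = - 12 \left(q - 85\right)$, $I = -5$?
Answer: $- \frac{44044}{257} \approx -171.38$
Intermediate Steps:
$d{\left(q \right)} = 1020 - 12 q$ ($d{\left(q \right)} = - 12 \left(-85 + q\right) = 1020 - 12 q$)
$k = - \frac{1}{77}$ ($k = \frac{1}{-77} = - \frac{1}{77} \approx -0.012987$)
$U{\left(h \right)} = - \frac{1}{77} + h$ ($U{\left(h \right)} = h - \frac{1}{77} = - \frac{1}{77} + h$)
$\frac{d{\left(-58 \right)}}{U{\left(H{\left(-10,I 0 + 4 \right)} \right)}} = \frac{1020 - -696}{- \frac{1}{77} - 10} = \frac{1020 + 696}{- \frac{771}{77}} = 1716 \left(- \frac{77}{771}\right) = - \frac{44044}{257}$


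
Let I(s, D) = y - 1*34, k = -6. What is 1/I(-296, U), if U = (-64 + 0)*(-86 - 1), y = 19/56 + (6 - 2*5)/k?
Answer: -168/5543 ≈ -0.030308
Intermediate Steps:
y = 169/168 (y = 19/56 + (6 - 2*5)/(-6) = 19*(1/56) + (6 - 10)*(-1/6) = 19/56 - 4*(-1/6) = 19/56 + 2/3 = 169/168 ≈ 1.0060)
U = 5568 (U = -64*(-87) = 5568)
I(s, D) = -5543/168 (I(s, D) = 169/168 - 1*34 = 169/168 - 34 = -5543/168)
1/I(-296, U) = 1/(-5543/168) = -168/5543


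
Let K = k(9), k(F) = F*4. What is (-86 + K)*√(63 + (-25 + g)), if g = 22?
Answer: -100*√15 ≈ -387.30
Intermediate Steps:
k(F) = 4*F
K = 36 (K = 4*9 = 36)
(-86 + K)*√(63 + (-25 + g)) = (-86 + 36)*√(63 + (-25 + 22)) = -50*√(63 - 3) = -100*√15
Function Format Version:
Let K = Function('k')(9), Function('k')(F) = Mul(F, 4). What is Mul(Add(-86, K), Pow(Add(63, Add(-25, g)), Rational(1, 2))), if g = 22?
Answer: Mul(-100, Pow(15, Rational(1, 2))) ≈ -387.30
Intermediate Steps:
Function('k')(F) = Mul(4, F)
K = 36 (K = Mul(4, 9) = 36)
Mul(Add(-86, K), Pow(Add(63, Add(-25, g)), Rational(1, 2))) = Mul(Add(-86, 36), Pow(Add(63, Add(-25, 22)), Rational(1, 2))) = Mul(-50, Pow(Add(63, -3), Rational(1, 2))) = Mul(-50, Pow(60, Rational(1, 2))) = Mul(-50, Mul(2, Pow(15, Rational(1, 2)))) = Mul(-100, Pow(15, Rational(1, 2)))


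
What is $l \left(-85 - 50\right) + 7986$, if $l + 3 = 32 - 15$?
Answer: $6096$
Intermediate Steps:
$l = 14$ ($l = -3 + \left(32 - 15\right) = -3 + 17 = 14$)
$l \left(-85 - 50\right) + 7986 = 14 \left(-85 - 50\right) + 7986 = 14 \left(-135\right) + 7986 = -1890 + 7986 = 6096$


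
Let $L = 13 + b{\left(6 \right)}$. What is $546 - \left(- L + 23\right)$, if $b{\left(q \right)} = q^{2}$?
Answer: $572$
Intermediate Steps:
$L = 49$ ($L = 13 + 6^{2} = 13 + 36 = 49$)
$546 - \left(- L + 23\right) = 546 - \left(\left(-1\right) 49 + 23\right) = 546 - \left(-49 + 23\right) = 546 - -26 = 546 + 26 = 572$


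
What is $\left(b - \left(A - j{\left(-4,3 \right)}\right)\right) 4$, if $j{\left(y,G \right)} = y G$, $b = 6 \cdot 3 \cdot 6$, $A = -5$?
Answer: $404$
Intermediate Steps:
$b = 108$ ($b = 18 \cdot 6 = 108$)
$j{\left(y,G \right)} = G y$
$\left(b - \left(A - j{\left(-4,3 \right)}\right)\right) 4 = \left(108 + \left(3 \left(-4\right) - -5\right)\right) 4 = \left(108 + \left(-12 + 5\right)\right) 4 = \left(108 - 7\right) 4 = 101 \cdot 4 = 404$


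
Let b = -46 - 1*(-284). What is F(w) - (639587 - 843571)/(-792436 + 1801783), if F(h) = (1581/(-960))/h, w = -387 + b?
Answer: 10257882989/48125664960 ≈ 0.21315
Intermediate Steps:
b = 238 (b = -46 + 284 = 238)
w = -149 (w = -387 + 238 = -149)
F(h) = -527/(320*h) (F(h) = (1581*(-1/960))/h = -527/(320*h))
F(w) - (639587 - 843571)/(-792436 + 1801783) = -527/320/(-149) - (639587 - 843571)/(-792436 + 1801783) = -527/320*(-1/149) - (-203984)/1009347 = 527/47680 - (-203984)/1009347 = 527/47680 - 1*(-203984/1009347) = 527/47680 + 203984/1009347 = 10257882989/48125664960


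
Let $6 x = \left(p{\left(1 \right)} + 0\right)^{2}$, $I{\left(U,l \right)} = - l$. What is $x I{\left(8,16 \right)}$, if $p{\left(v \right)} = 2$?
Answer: $- \frac{32}{3} \approx -10.667$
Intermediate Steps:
$x = \frac{2}{3}$ ($x = \frac{\left(2 + 0\right)^{2}}{6} = \frac{2^{2}}{6} = \frac{1}{6} \cdot 4 = \frac{2}{3} \approx 0.66667$)
$x I{\left(8,16 \right)} = \frac{2 \left(\left(-1\right) 16\right)}{3} = \frac{2}{3} \left(-16\right) = - \frac{32}{3}$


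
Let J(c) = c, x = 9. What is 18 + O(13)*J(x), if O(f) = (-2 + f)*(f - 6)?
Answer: 711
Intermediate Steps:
O(f) = (-6 + f)*(-2 + f) (O(f) = (-2 + f)*(-6 + f) = (-6 + f)*(-2 + f))
18 + O(13)*J(x) = 18 + (12 + 13**2 - 8*13)*9 = 18 + (12 + 169 - 104)*9 = 18 + 77*9 = 18 + 693 = 711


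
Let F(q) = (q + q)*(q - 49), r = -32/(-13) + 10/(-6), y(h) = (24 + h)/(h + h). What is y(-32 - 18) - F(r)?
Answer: 5847773/76050 ≈ 76.894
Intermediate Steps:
y(h) = (24 + h)/(2*h) (y(h) = (24 + h)/((2*h)) = (24 + h)*(1/(2*h)) = (24 + h)/(2*h))
r = 31/39 (r = -32*(-1/13) + 10*(-1/6) = 32/13 - 5/3 = 31/39 ≈ 0.79487)
F(q) = 2*q*(-49 + q) (F(q) = (2*q)*(-49 + q) = 2*q*(-49 + q))
y(-32 - 18) - F(r) = (24 + (-32 - 18))/(2*(-32 - 18)) - 2*31*(-49 + 31/39)/39 = (1/2)*(24 - 50)/(-50) - 2*31*(-1880)/(39*39) = (1/2)*(-1/50)*(-26) - 1*(-116560/1521) = 13/50 + 116560/1521 = 5847773/76050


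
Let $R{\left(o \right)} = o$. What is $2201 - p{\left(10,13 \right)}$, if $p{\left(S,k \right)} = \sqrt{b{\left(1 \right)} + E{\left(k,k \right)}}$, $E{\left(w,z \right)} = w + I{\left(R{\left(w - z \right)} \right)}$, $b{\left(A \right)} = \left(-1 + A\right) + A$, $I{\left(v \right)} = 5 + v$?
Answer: $2201 - \sqrt{19} \approx 2196.6$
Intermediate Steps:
$b{\left(A \right)} = -1 + 2 A$
$E{\left(w,z \right)} = 5 - z + 2 w$ ($E{\left(w,z \right)} = w + \left(5 + \left(w - z\right)\right) = w + \left(5 + w - z\right) = 5 - z + 2 w$)
$p{\left(S,k \right)} = \sqrt{6 + k}$ ($p{\left(S,k \right)} = \sqrt{\left(-1 + 2 \cdot 1\right) + \left(5 - k + 2 k\right)} = \sqrt{\left(-1 + 2\right) + \left(5 + k\right)} = \sqrt{1 + \left(5 + k\right)} = \sqrt{6 + k}$)
$2201 - p{\left(10,13 \right)} = 2201 - \sqrt{6 + 13} = 2201 - \sqrt{19}$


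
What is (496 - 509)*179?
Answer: -2327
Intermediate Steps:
(496 - 509)*179 = -13*179 = -2327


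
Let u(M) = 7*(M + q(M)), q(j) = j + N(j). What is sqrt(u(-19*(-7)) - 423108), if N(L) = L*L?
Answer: 3*I*sqrt(33047) ≈ 545.37*I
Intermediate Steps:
N(L) = L**2
q(j) = j + j**2
u(M) = 7*M + 7*M*(1 + M) (u(M) = 7*(M + M*(1 + M)) = 7*M + 7*M*(1 + M))
sqrt(u(-19*(-7)) - 423108) = sqrt(7*(-19*(-7))*(2 - 19*(-7)) - 423108) = sqrt(7*133*(2 + 133) - 423108) = sqrt(7*133*135 - 423108) = sqrt(125685 - 423108) = sqrt(-297423) = 3*I*sqrt(33047)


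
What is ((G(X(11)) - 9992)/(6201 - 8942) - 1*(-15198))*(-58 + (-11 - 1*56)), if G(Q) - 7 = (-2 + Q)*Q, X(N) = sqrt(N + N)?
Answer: -5208460125/2741 - 250*sqrt(22)/2741 ≈ -1.9002e+6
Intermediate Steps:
X(N) = sqrt(2)*sqrt(N) (X(N) = sqrt(2*N) = sqrt(2)*sqrt(N))
G(Q) = 7 + Q*(-2 + Q) (G(Q) = 7 + (-2 + Q)*Q = 7 + Q*(-2 + Q))
((G(X(11)) - 9992)/(6201 - 8942) - 1*(-15198))*(-58 + (-11 - 1*56)) = (((7 + (sqrt(2)*sqrt(11))**2 - 2*sqrt(2)*sqrt(11)) - 9992)/(6201 - 8942) - 1*(-15198))*(-58 + (-11 - 1*56)) = (((7 + (sqrt(22))**2 - 2*sqrt(22)) - 9992)/(-2741) + 15198)*(-58 + (-11 - 56)) = (((7 + 22 - 2*sqrt(22)) - 9992)*(-1/2741) + 15198)*(-58 - 67) = (((29 - 2*sqrt(22)) - 9992)*(-1/2741) + 15198)*(-125) = ((-9963 - 2*sqrt(22))*(-1/2741) + 15198)*(-125) = ((9963/2741 + 2*sqrt(22)/2741) + 15198)*(-125) = (41667681/2741 + 2*sqrt(22)/2741)*(-125) = -5208460125/2741 - 250*sqrt(22)/2741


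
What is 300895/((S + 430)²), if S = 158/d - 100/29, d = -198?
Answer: 2480169463695/1494112630921 ≈ 1.6600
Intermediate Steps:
S = -12191/2871 (S = 158/(-198) - 100/29 = 158*(-1/198) - 100*1/29 = -79/99 - 100/29 = -12191/2871 ≈ -4.2463)
300895/((S + 430)²) = 300895/((-12191/2871 + 430)²) = 300895/((1222339/2871)²) = 300895/(1494112630921/8242641) = 300895*(8242641/1494112630921) = 2480169463695/1494112630921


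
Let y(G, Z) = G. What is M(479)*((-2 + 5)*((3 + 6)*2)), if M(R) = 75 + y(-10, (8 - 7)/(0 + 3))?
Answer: 3510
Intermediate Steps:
M(R) = 65 (M(R) = 75 - 10 = 65)
M(479)*((-2 + 5)*((3 + 6)*2)) = 65*((-2 + 5)*((3 + 6)*2)) = 65*(3*(9*2)) = 65*(3*18) = 65*54 = 3510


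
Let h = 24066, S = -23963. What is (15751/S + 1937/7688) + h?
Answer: 143017593437/5942824 ≈ 24066.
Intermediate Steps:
(15751/S + 1937/7688) + h = (15751/(-23963) + 1937/7688) + 24066 = (15751*(-1/23963) + 1937*(1/7688)) + 24066 = (-15751/23963 + 1937/7688) + 24066 = -2408947/5942824 + 24066 = 143017593437/5942824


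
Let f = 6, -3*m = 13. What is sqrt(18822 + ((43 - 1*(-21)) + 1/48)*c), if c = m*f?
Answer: sqrt(2470674)/12 ≈ 130.99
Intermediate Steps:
m = -13/3 (m = -1/3*13 = -13/3 ≈ -4.3333)
c = -26 (c = -13/3*6 = -26)
sqrt(18822 + ((43 - 1*(-21)) + 1/48)*c) = sqrt(18822 + ((43 - 1*(-21)) + 1/48)*(-26)) = sqrt(18822 + ((43 + 21) + 1/48)*(-26)) = sqrt(18822 + (64 + 1/48)*(-26)) = sqrt(18822 + (3073/48)*(-26)) = sqrt(18822 - 39949/24) = sqrt(411779/24) = sqrt(2470674)/12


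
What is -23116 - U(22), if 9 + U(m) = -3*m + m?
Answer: -23063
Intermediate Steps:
U(m) = -9 - 2*m (U(m) = -9 + (-3*m + m) = -9 - 2*m)
-23116 - U(22) = -23116 - (-9 - 2*22) = -23116 - (-9 - 44) = -23116 - 1*(-53) = -23116 + 53 = -23063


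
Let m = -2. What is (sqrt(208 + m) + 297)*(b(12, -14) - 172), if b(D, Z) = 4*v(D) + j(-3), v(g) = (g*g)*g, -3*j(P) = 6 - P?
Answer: 2000889 + 6737*sqrt(206) ≈ 2.0976e+6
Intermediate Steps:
j(P) = -2 + P/3 (j(P) = -(6 - P)/3 = -2 + P/3)
v(g) = g**3 (v(g) = g**2*g = g**3)
b(D, Z) = -3 + 4*D**3 (b(D, Z) = 4*D**3 + (-2 + (1/3)*(-3)) = 4*D**3 + (-2 - 1) = 4*D**3 - 3 = -3 + 4*D**3)
(sqrt(208 + m) + 297)*(b(12, -14) - 172) = (sqrt(208 - 2) + 297)*((-3 + 4*12**3) - 172) = (sqrt(206) + 297)*((-3 + 4*1728) - 172) = (297 + sqrt(206))*((-3 + 6912) - 172) = (297 + sqrt(206))*(6909 - 172) = (297 + sqrt(206))*6737 = 2000889 + 6737*sqrt(206)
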